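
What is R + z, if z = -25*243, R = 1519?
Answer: -4556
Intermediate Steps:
z = -6075
R + z = 1519 - 6075 = -4556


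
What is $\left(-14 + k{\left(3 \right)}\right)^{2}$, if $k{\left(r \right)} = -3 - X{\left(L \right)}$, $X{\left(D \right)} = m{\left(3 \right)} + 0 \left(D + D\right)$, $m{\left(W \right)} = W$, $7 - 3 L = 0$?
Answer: $400$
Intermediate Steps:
$L = \frac{7}{3}$ ($L = \frac{7}{3} - 0 = \frac{7}{3} + 0 = \frac{7}{3} \approx 2.3333$)
$X{\left(D \right)} = 3$ ($X{\left(D \right)} = 3 + 0 \left(D + D\right) = 3 + 0 \cdot 2 D = 3 + 0 = 3$)
$k{\left(r \right)} = -6$ ($k{\left(r \right)} = -3 - 3 = -6$)
$\left(-14 + k{\left(3 \right)}\right)^{2} = \left(-14 - 6\right)^{2} = \left(-20\right)^{2} = 400$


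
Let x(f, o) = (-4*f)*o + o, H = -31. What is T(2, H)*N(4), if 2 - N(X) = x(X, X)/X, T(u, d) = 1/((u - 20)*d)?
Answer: 17/558 ≈ 0.030466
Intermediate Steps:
T(u, d) = 1/(d*(-20 + u)) (T(u, d) = 1/((-20 + u)*d) = 1/(d*(-20 + u)))
x(f, o) = o - 4*f*o (x(f, o) = -4*f*o + o = o - 4*f*o)
N(X) = 1 + 4*X (N(X) = 2 - X*(1 - 4*X)/X = 2 - (1 - 4*X) = 2 + (-1 + 4*X) = 1 + 4*X)
T(2, H)*N(4) = (1/((-31)*(-20 + 2)))*(1 + 4*4) = (-1/31/(-18))*(1 + 16) = -1/31*(-1/18)*17 = (1/558)*17 = 17/558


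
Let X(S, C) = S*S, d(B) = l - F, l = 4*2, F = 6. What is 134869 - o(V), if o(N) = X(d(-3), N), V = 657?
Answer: 134865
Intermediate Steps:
l = 8
d(B) = 2 (d(B) = 8 - 1*6 = 8 - 6 = 2)
X(S, C) = S**2
o(N) = 4 (o(N) = 2**2 = 4)
134869 - o(V) = 134869 - 1*4 = 134869 - 4 = 134865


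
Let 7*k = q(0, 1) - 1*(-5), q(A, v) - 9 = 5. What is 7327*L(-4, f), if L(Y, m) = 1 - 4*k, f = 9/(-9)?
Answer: -505563/7 ≈ -72223.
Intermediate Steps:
f = -1 (f = 9*(-1/9) = -1)
q(A, v) = 14 (q(A, v) = 9 + 5 = 14)
k = 19/7 (k = (14 - 1*(-5))/7 = (14 + 5)/7 = (1/7)*19 = 19/7 ≈ 2.7143)
L(Y, m) = -69/7 (L(Y, m) = 1 - 4*19/7 = 1 - 76/7 = -69/7)
7327*L(-4, f) = 7327*(-69/7) = -505563/7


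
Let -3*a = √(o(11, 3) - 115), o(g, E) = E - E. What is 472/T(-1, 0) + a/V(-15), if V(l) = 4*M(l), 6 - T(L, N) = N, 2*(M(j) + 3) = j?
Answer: 236/3 + I*√115/126 ≈ 78.667 + 0.08511*I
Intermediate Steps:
M(j) = -3 + j/2
T(L, N) = 6 - N
V(l) = -12 + 2*l (V(l) = 4*(-3 + l/2) = -12 + 2*l)
o(g, E) = 0
a = -I*√115/3 (a = -√(0 - 115)/3 = -I*√115/3 ≈ -3.5746*I)
472/T(-1, 0) + a/V(-15) = 472/(6 - 1*0) + (-I*√115/3)/(-12 + 2*(-15)) = 472/(6 + 0) + (-I*√115/3)/(-12 - 30) = 472/6 - I*√115/3/(-42) = 472*(⅙) - I*√115/3*(-1/42) = 236/3 + I*√115/126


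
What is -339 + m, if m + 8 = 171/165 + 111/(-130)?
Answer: -495949/1430 ≈ -346.82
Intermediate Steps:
m = -11179/1430 (m = -8 + (171/165 + 111/(-130)) = -8 + (171*(1/165) + 111*(-1/130)) = -8 + (57/55 - 111/130) = -8 + 261/1430 = -11179/1430 ≈ -7.8175)
-339 + m = -339 - 11179/1430 = -495949/1430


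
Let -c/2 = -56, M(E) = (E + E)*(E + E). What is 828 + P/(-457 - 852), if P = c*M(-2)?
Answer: 154580/187 ≈ 826.63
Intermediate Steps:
M(E) = 4*E**2 (M(E) = (2*E)*(2*E) = 4*E**2)
c = 112 (c = -2*(-56) = 112)
P = 1792 (P = 112*(4*(-2)**2) = 112*(4*4) = 112*16 = 1792)
828 + P/(-457 - 852) = 828 + 1792/(-457 - 852) = 828 + 1792/(-1309) = 828 - 1/1309*1792 = 828 - 256/187 = 154580/187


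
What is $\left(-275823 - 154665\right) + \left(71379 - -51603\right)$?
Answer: $-307506$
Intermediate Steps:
$\left(-275823 - 154665\right) + \left(71379 - -51603\right) = -430488 + \left(71379 + 51603\right) = -430488 + 122982 = -307506$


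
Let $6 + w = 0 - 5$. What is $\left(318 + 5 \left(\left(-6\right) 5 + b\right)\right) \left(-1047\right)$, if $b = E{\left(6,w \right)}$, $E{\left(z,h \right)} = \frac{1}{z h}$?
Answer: $- \frac{3867967}{22} \approx -1.7582 \cdot 10^{5}$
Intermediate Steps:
$w = -11$ ($w = -6 + \left(0 - 5\right) = -6 - 5 = -11$)
$E{\left(z,h \right)} = \frac{1}{h z}$
$b = - \frac{1}{66}$ ($b = \frac{1}{\left(-11\right) 6} = \left(- \frac{1}{11}\right) \frac{1}{6} = - \frac{1}{66} \approx -0.015152$)
$\left(318 + 5 \left(\left(-6\right) 5 + b\right)\right) \left(-1047\right) = \left(318 + 5 \left(\left(-6\right) 5 - \frac{1}{66}\right)\right) \left(-1047\right) = \left(318 + 5 \left(-30 - \frac{1}{66}\right)\right) \left(-1047\right) = \left(318 + 5 \left(- \frac{1981}{66}\right)\right) \left(-1047\right) = \left(318 - \frac{9905}{66}\right) \left(-1047\right) = \frac{11083}{66} \left(-1047\right) = - \frac{3867967}{22}$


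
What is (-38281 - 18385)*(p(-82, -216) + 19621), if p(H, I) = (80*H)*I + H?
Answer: -81400652334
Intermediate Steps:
p(H, I) = H + 80*H*I (p(H, I) = 80*H*I + H = H + 80*H*I)
(-38281 - 18385)*(p(-82, -216) + 19621) = (-38281 - 18385)*(-82*(1 + 80*(-216)) + 19621) = -56666*(-82*(1 - 17280) + 19621) = -56666*(-82*(-17279) + 19621) = -56666*(1416878 + 19621) = -56666*1436499 = -81400652334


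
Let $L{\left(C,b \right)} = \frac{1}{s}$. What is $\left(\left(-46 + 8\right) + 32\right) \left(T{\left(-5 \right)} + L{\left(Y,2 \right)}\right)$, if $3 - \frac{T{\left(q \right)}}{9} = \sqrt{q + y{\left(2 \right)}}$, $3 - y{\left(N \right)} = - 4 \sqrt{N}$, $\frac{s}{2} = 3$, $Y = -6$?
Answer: $-163 + 54 \sqrt{-2 + 4 \sqrt{2}} \approx -59.736$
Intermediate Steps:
$s = 6$ ($s = 2 \cdot 3 = 6$)
$y{\left(N \right)} = 3 + 4 \sqrt{N}$ ($y{\left(N \right)} = 3 - - 4 \sqrt{N} = 3 + 4 \sqrt{N}$)
$L{\left(C,b \right)} = \frac{1}{6}$
$T{\left(q \right)} = 27 - 9 \sqrt{3 + q + 4 \sqrt{2}}$ ($T{\left(q \right)} = 27 - 9 \sqrt{q + \left(3 + 4 \sqrt{2}\right)} = 27 - 9 \sqrt{3 + q + 4 \sqrt{2}}$)
$\left(\left(-46 + 8\right) + 32\right) \left(T{\left(-5 \right)} + L{\left(Y,2 \right)}\right) = \left(\left(-46 + 8\right) + 32\right) \left(\left(27 - 9 \sqrt{3 - 5 + 4 \sqrt{2}}\right) + \frac{1}{6}\right) = \left(-38 + 32\right) \left(\left(27 - 9 \sqrt{-2 + 4 \sqrt{2}}\right) + \frac{1}{6}\right) = - 6 \left(\frac{163}{6} - 9 \sqrt{-2 + 4 \sqrt{2}}\right) = -163 + 54 \sqrt{-2 + 4 \sqrt{2}}$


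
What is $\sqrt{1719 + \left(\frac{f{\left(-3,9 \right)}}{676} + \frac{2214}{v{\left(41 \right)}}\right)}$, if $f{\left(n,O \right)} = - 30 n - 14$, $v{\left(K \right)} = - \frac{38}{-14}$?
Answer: $\frac{4 \sqrt{9665338}}{247} \approx 50.347$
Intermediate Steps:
$v{\left(K \right)} = \frac{19}{7}$ ($v{\left(K \right)} = \left(-38\right) \left(- \frac{1}{14}\right) = \frac{19}{7}$)
$f{\left(n,O \right)} = -14 - 30 n$
$\sqrt{1719 + \left(\frac{f{\left(-3,9 \right)}}{676} + \frac{2214}{v{\left(41 \right)}}\right)} = \sqrt{1719 + \left(\frac{-14 - -90}{676} + \frac{2214}{\frac{19}{7}}\right)} = \sqrt{1719 + \left(\left(-14 + 90\right) \frac{1}{676} + 2214 \cdot \frac{7}{19}\right)} = \sqrt{1719 + \left(76 \cdot \frac{1}{676} + \frac{15498}{19}\right)} = \sqrt{1719 + \left(\frac{19}{169} + \frac{15498}{19}\right)} = \sqrt{1719 + \frac{2619523}{3211}} = \sqrt{\frac{8139232}{3211}} = \frac{4 \sqrt{9665338}}{247}$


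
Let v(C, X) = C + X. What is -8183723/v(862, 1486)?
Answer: -8183723/2348 ≈ -3485.4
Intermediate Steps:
-8183723/v(862, 1486) = -8183723/(862 + 1486) = -8183723/2348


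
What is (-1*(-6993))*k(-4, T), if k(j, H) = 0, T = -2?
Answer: 0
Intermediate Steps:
(-1*(-6993))*k(-4, T) = -1*(-6993)*0 = 6993*0 = 0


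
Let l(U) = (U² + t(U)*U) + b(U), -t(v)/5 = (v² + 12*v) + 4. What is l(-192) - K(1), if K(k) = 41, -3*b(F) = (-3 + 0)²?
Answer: 33218260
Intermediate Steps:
t(v) = -20 - 60*v - 5*v² (t(v) = -5*((v² + 12*v) + 4) = -5*(4 + v² + 12*v) = -20 - 60*v - 5*v²)
b(F) = -3 (b(F) = -(-3 + 0)²/3 = -⅓*(-3)² = -⅓*9 = -3)
l(U) = -3 + U² + U*(-20 - 60*U - 5*U²) (l(U) = (U² + (-20 - 60*U - 5*U²)*U) - 3 = (U² + U*(-20 - 60*U - 5*U²)) - 3 = -3 + U² + U*(-20 - 60*U - 5*U²))
l(-192) - K(1) = (-3 + (-192)² - 5*(-192)*(4 + (-192)² + 12*(-192))) - 1*41 = (-3 + 36864 - 5*(-192)*(4 + 36864 - 2304)) - 41 = (-3 + 36864 - 5*(-192)*34564) - 41 = (-3 + 36864 + 33181440) - 41 = 33218301 - 41 = 33218260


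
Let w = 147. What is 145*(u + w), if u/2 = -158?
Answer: -24505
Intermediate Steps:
u = -316 (u = 2*(-158) = -316)
145*(u + w) = 145*(-316 + 147) = 145*(-169) = -24505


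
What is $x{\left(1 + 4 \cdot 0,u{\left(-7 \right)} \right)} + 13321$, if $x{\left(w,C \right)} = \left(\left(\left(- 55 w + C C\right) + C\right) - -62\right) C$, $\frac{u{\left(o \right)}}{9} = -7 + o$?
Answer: $-1972061$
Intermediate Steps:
$u{\left(o \right)} = -63 + 9 o$ ($u{\left(o \right)} = 9 \left(-7 + o\right) = -63 + 9 o$)
$x{\left(w,C \right)} = C \left(62 + C + C^{2} - 55 w\right)$ ($x{\left(w,C \right)} = \left(\left(\left(- 55 w + C^{2}\right) + C\right) + 62\right) C = \left(\left(\left(C^{2} - 55 w\right) + C\right) + 62\right) C = \left(\left(C + C^{2} - 55 w\right) + 62\right) C = \left(62 + C + C^{2} - 55 w\right) C = C \left(62 + C + C^{2} - 55 w\right)$)
$x{\left(1 + 4 \cdot 0,u{\left(-7 \right)} \right)} + 13321 = \left(-63 + 9 \left(-7\right)\right) \left(62 + \left(-63 + 9 \left(-7\right)\right) + \left(-63 + 9 \left(-7\right)\right)^{2} - 55 \left(1 + 4 \cdot 0\right)\right) + 13321 = \left(-63 - 63\right) \left(62 - 126 + \left(-63 - 63\right)^{2} - 55 \left(1 + 0\right)\right) + 13321 = - 126 \left(62 - 126 + \left(-126\right)^{2} - 55\right) + 13321 = - 126 \left(62 - 126 + 15876 - 55\right) + 13321 = \left(-126\right) 15757 + 13321 = -1985382 + 13321 = -1972061$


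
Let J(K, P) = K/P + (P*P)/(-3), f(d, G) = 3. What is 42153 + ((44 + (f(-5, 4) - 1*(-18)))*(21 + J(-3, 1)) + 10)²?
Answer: 12455002/9 ≈ 1.3839e+6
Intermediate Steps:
J(K, P) = -P²/3 + K/P (J(K, P) = K/P + P²*(-⅓) = K/P - P²/3 = -P²/3 + K/P)
42153 + ((44 + (f(-5, 4) - 1*(-18)))*(21 + J(-3, 1)) + 10)² = 42153 + ((44 + (3 - 1*(-18)))*(21 + (-3 - ⅓*1³)/1) + 10)² = 42153 + ((44 + (3 + 18))*(21 + 1*(-3 - ⅓*1)) + 10)² = 42153 + ((44 + 21)*(21 + 1*(-3 - ⅓)) + 10)² = 42153 + (65*(21 + 1*(-10/3)) + 10)² = 42153 + (65*(21 - 10/3) + 10)² = 42153 + (65*(53/3) + 10)² = 42153 + (3445/3 + 10)² = 42153 + (3475/3)² = 42153 + 12075625/9 = 12455002/9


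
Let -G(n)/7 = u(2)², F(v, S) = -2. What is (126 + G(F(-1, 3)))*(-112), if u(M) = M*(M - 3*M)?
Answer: 36064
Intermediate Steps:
u(M) = -2*M² (u(M) = M*(-2*M) = -2*M²)
G(n) = -448 (G(n) = -7*(-2*2²)² = -7*(-2*4)² = -7*(-8)² = -7*64 = -448)
(126 + G(F(-1, 3)))*(-112) = (126 - 448)*(-112) = -322*(-112) = 36064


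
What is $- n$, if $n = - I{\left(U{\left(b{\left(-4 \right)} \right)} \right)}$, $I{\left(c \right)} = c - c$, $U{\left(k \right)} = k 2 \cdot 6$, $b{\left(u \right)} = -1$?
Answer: $0$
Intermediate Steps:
$U{\left(k \right)} = 12 k$ ($U{\left(k \right)} = 2 k 6 = 12 k$)
$I{\left(c \right)} = 0$
$n = 0$ ($n = \left(-1\right) 0 = 0$)
$- n = \left(-1\right) 0 = 0$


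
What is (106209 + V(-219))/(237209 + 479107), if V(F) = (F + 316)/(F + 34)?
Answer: 4912142/33129615 ≈ 0.14827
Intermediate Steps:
V(F) = (316 + F)/(34 + F)
(106209 + V(-219))/(237209 + 479107) = (106209 + (316 - 219)/(34 - 219))/(237209 + 479107) = (106209 + 97/(-185))/716316 = (106209 - 1/185*97)*(1/716316) = (106209 - 97/185)*(1/716316) = (19648568/185)*(1/716316) = 4912142/33129615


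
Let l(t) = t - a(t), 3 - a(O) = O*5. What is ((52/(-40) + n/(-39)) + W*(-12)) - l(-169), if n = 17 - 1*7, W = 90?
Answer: -25177/390 ≈ -64.556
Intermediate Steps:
n = 10 (n = 17 - 7 = 10)
a(O) = 3 - 5*O (a(O) = 3 - O*5 = 3 - 5*O)
l(t) = -3 + 6*t (l(t) = t - (3 - 5*t) = t + (-3 + 5*t) = -3 + 6*t)
((52/(-40) + n/(-39)) + W*(-12)) - l(-169) = ((52/(-40) + 10/(-39)) + 90*(-12)) - (-3 + 6*(-169)) = ((52*(-1/40) + 10*(-1/39)) - 1080) - (-3 - 1014) = ((-13/10 - 10/39) - 1080) - 1*(-1017) = (-607/390 - 1080) + 1017 = -421807/390 + 1017 = -25177/390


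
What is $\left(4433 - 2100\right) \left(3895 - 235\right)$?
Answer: $8538780$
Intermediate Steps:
$\left(4433 - 2100\right) \left(3895 - 235\right) = \left(4433 - 2100\right) 3660 = 2333 \cdot 3660 = 8538780$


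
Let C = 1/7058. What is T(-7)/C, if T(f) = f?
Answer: -49406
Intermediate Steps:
C = 1/7058 ≈ 0.00014168
T(-7)/C = -7/1/7058 = -7*7058 = -49406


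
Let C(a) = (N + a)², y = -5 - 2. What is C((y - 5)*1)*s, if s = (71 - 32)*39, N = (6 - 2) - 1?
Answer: 123201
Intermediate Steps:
N = 3 (N = 4 - 1 = 3)
y = -7
s = 1521 (s = 39*39 = 1521)
C(a) = (3 + a)²
C((y - 5)*1)*s = (3 + (-7 - 5)*1)²*1521 = (3 - 12*1)²*1521 = (3 - 12)²*1521 = (-9)²*1521 = 81*1521 = 123201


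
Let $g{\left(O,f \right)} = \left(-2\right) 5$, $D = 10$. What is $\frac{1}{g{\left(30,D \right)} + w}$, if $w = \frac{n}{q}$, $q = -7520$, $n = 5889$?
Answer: $- \frac{7520}{81089} \approx -0.092738$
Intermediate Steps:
$g{\left(O,f \right)} = -10$
$w = - \frac{5889}{7520}$ ($w = \frac{5889}{-7520} = 5889 \left(- \frac{1}{7520}\right) = - \frac{5889}{7520} \approx -0.78311$)
$\frac{1}{g{\left(30,D \right)} + w} = \frac{1}{-10 - \frac{5889}{7520}} = \frac{1}{- \frac{81089}{7520}} = - \frac{7520}{81089}$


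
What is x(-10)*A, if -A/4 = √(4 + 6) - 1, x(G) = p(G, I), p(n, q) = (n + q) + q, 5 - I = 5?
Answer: -40 + 40*√10 ≈ 86.491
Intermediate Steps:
I = 0 (I = 5 - 1*5 = 5 - 5 = 0)
p(n, q) = n + 2*q
x(G) = G (x(G) = G + 2*0 = G + 0 = G)
A = 4 - 4*√10 (A = -4*(√(4 + 6) - 1) = -4*(√10 - 1) = -4*(-1 + √10) = 4 - 4*√10 ≈ -8.6491)
x(-10)*A = -10*(4 - 4*√10) = -40 + 40*√10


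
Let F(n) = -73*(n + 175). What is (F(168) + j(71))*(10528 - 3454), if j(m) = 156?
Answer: -176022342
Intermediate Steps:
F(n) = -12775 - 73*n (F(n) = -73*(175 + n) = -12775 - 73*n)
(F(168) + j(71))*(10528 - 3454) = ((-12775 - 73*168) + 156)*(10528 - 3454) = ((-12775 - 12264) + 156)*7074 = (-25039 + 156)*7074 = -24883*7074 = -176022342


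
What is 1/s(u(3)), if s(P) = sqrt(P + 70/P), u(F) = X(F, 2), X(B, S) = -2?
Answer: -I*sqrt(37)/37 ≈ -0.1644*I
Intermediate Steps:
u(F) = -2
1/s(u(3)) = 1/(sqrt(-2 + 70/(-2))) = 1/(sqrt(-2 + 70*(-1/2))) = 1/(sqrt(-2 - 35)) = 1/(sqrt(-37)) = 1/(I*sqrt(37)) = -I*sqrt(37)/37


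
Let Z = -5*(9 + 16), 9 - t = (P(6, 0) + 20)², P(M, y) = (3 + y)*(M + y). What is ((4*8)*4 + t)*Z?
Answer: 163375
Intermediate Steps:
t = -1435 (t = 9 - ((0² + 3*6 + 3*0 + 6*0) + 20)² = 9 - ((0 + 18 + 0 + 0) + 20)² = 9 - (18 + 20)² = 9 - 1*38² = 9 - 1*1444 = 9 - 1444 = -1435)
Z = -125 (Z = -5*25 = -125)
((4*8)*4 + t)*Z = ((4*8)*4 - 1435)*(-125) = (32*4 - 1435)*(-125) = (128 - 1435)*(-125) = -1307*(-125) = 163375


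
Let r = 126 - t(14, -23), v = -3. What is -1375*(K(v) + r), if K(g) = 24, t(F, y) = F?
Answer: -187000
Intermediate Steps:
r = 112 (r = 126 - 1*14 = 126 - 14 = 112)
-1375*(K(v) + r) = -1375*(24 + 112) = -1375*136 = -187000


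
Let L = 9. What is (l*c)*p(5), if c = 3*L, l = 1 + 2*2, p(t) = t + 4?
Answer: 1215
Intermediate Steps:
p(t) = 4 + t
l = 5 (l = 1 + 4 = 5)
c = 27 (c = 3*9 = 27)
(l*c)*p(5) = (5*27)*(4 + 5) = 135*9 = 1215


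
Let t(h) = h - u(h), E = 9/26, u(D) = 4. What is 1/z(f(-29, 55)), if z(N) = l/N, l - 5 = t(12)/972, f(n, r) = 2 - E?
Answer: 10449/31642 ≈ 0.33023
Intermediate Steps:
E = 9/26 (E = 9*(1/26) = 9/26 ≈ 0.34615)
f(n, r) = 43/26 (f(n, r) = 2 - 1*9/26 = 2 - 9/26 = 43/26)
t(h) = -4 + h (t(h) = h - 1*4 = h - 4 = -4 + h)
l = 1217/243 (l = 5 + (-4 + 12)/972 = 5 + 8*(1/972) = 5 + 2/243 = 1217/243 ≈ 5.0082)
z(N) = 1217/(243*N)
1/z(f(-29, 55)) = 1/(1217/(243*(43/26))) = 1/((1217/243)*(26/43)) = 1/(31642/10449) = 10449/31642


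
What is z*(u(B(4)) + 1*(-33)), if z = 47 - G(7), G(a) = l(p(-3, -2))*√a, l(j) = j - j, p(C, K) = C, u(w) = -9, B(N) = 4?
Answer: -1974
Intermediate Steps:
l(j) = 0
G(a) = 0 (G(a) = 0*√a = 0)
z = 47 (z = 47 - 1*0 = 47 + 0 = 47)
z*(u(B(4)) + 1*(-33)) = 47*(-9 + 1*(-33)) = 47*(-9 - 33) = 47*(-42) = -1974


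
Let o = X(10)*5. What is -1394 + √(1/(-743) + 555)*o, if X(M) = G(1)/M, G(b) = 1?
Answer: -1394 + √76596613/743 ≈ -1382.2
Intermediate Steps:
X(M) = 1/M
o = ½ (o = 5/10 = (⅒)*5 = ½ ≈ 0.50000)
-1394 + √(1/(-743) + 555)*o = -1394 + √(1/(-743) + 555)*(½) = -1394 + √(-1/743 + 555)*(½) = -1394 + √(412364/743)*(½) = -1394 + (2*√76596613/743)*(½) = -1394 + √76596613/743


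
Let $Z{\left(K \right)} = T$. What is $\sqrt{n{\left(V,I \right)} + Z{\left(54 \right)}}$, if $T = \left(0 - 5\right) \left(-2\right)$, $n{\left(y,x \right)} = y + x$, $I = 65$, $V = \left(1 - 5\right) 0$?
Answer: $5 \sqrt{3} \approx 8.6602$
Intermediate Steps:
$V = 0$ ($V = \left(-4\right) 0 = 0$)
$n{\left(y,x \right)} = x + y$
$T = 10$ ($T = \left(-5\right) \left(-2\right) = 10$)
$Z{\left(K \right)} = 10$
$\sqrt{n{\left(V,I \right)} + Z{\left(54 \right)}} = \sqrt{\left(65 + 0\right) + 10} = \sqrt{65 + 10} = \sqrt{75} = 5 \sqrt{3}$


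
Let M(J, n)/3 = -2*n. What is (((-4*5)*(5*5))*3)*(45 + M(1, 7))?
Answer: -4500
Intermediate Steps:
M(J, n) = -6*n (M(J, n) = 3*(-2*n) = -6*n)
(((-4*5)*(5*5))*3)*(45 + M(1, 7)) = (((-4*5)*(5*5))*3)*(45 - 6*7) = (-20*25*3)*(45 - 42) = -500*3*3 = -1500*3 = -4500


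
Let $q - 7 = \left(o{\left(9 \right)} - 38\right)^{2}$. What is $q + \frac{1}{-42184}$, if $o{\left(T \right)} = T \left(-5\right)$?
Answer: $\frac{290900863}{42184} \approx 6896.0$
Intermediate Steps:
$o{\left(T \right)} = - 5 T$
$q = 6896$ ($q = 7 + \left(\left(-5\right) 9 - 38\right)^{2} = 7 + \left(-45 - 38\right)^{2} = 7 + \left(-83\right)^{2} = 7 + 6889 = 6896$)
$q + \frac{1}{-42184} = 6896 + \frac{1}{-42184} = 6896 - \frac{1}{42184} = \frac{290900863}{42184}$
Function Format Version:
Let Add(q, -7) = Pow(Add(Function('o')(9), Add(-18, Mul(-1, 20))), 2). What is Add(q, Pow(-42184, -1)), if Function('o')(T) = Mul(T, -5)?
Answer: Rational(290900863, 42184) ≈ 6896.0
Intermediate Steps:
Function('o')(T) = Mul(-5, T)
q = 6896 (q = Add(7, Pow(Add(Mul(-5, 9), Add(-18, Mul(-1, 20))), 2)) = Add(7, Pow(Add(-45, Add(-18, -20)), 2)) = Add(7, Pow(Add(-45, -38), 2)) = Add(7, Pow(-83, 2)) = Add(7, 6889) = 6896)
Add(q, Pow(-42184, -1)) = Add(6896, Pow(-42184, -1)) = Add(6896, Rational(-1, 42184)) = Rational(290900863, 42184)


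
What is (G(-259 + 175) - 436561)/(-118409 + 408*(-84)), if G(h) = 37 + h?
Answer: 436608/152681 ≈ 2.8596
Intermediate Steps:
(G(-259 + 175) - 436561)/(-118409 + 408*(-84)) = ((37 + (-259 + 175)) - 436561)/(-118409 + 408*(-84)) = ((37 - 84) - 436561)/(-118409 - 34272) = (-47 - 436561)/(-152681) = -436608*(-1/152681) = 436608/152681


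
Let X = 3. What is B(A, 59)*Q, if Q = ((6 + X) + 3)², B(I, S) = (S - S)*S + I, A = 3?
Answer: 432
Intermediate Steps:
B(I, S) = I (B(I, S) = 0*S + I = 0 + I = I)
Q = 144 (Q = ((6 + 3) + 3)² = (9 + 3)² = 12² = 144)
B(A, 59)*Q = 3*144 = 432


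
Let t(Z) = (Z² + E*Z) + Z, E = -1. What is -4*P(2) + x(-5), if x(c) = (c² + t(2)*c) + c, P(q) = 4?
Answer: -16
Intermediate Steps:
t(Z) = Z² (t(Z) = (Z² - Z) + Z = Z²)
x(c) = c² + 5*c (x(c) = (c² + 2²*c) + c = (c² + 4*c) + c = c² + 5*c)
-4*P(2) + x(-5) = -4*4 - 5*(5 - 5) = -16 - 5*0 = -16 + 0 = -16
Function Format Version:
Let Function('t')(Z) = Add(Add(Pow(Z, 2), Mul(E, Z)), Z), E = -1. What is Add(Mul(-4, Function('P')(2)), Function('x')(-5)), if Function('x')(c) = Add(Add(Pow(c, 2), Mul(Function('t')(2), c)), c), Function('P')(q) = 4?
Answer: -16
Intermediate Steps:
Function('t')(Z) = Pow(Z, 2) (Function('t')(Z) = Add(Add(Pow(Z, 2), Mul(-1, Z)), Z) = Pow(Z, 2))
Function('x')(c) = Add(Pow(c, 2), Mul(5, c)) (Function('x')(c) = Add(Add(Pow(c, 2), Mul(Pow(2, 2), c)), c) = Add(Add(Pow(c, 2), Mul(4, c)), c) = Add(Pow(c, 2), Mul(5, c)))
Add(Mul(-4, Function('P')(2)), Function('x')(-5)) = Add(Mul(-4, 4), Mul(-5, Add(5, -5))) = Add(-16, Mul(-5, 0)) = Add(-16, 0) = -16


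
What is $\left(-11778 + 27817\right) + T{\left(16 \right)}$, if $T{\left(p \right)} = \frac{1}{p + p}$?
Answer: $\frac{513249}{32} \approx 16039.0$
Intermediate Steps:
$T{\left(p \right)} = \frac{1}{2 p}$
$\left(-11778 + 27817\right) + T{\left(16 \right)} = \left(-11778 + 27817\right) + \frac{1}{2 \cdot 16} = 16039 + \frac{1}{2} \cdot \frac{1}{16} = 16039 + \frac{1}{32} = \frac{513249}{32}$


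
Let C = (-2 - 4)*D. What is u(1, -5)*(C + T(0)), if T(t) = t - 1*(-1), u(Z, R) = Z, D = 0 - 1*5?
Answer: 31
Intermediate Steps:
D = -5 (D = 0 - 5 = -5)
T(t) = 1 + t (T(t) = t + 1 = 1 + t)
C = 30 (C = (-2 - 4)*(-5) = -6*(-5) = 30)
u(1, -5)*(C + T(0)) = 1*(30 + (1 + 0)) = 1*(30 + 1) = 1*31 = 31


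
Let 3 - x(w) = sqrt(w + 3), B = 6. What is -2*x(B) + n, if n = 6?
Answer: 6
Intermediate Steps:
x(w) = 3 - sqrt(3 + w) (x(w) = 3 - sqrt(w + 3) = 3 - sqrt(3 + w))
-2*x(B) + n = -2*(3 - sqrt(3 + 6)) + 6 = -2*(3 - sqrt(9)) + 6 = -2*(3 - 1*3) + 6 = -2*(3 - 3) + 6 = -2*0 + 6 = 0 + 6 = 6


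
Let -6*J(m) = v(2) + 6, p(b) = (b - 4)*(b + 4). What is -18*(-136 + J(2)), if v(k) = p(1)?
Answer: 2421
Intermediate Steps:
p(b) = (-4 + b)*(4 + b)
v(k) = -15 (v(k) = -16 + 1² = -16 + 1 = -15)
J(m) = 3/2 (J(m) = -(-15 + 6)/6 = -⅙*(-9) = 3/2)
-18*(-136 + J(2)) = -18*(-136 + 3/2) = -18*(-269/2) = 2421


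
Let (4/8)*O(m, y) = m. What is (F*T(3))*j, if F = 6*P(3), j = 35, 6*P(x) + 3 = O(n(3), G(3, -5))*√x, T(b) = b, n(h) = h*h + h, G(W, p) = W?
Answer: -315 + 2520*√3 ≈ 4049.8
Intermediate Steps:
n(h) = h + h² (n(h) = h² + h = h + h²)
O(m, y) = 2*m
P(x) = -½ + 4*√x (P(x) = -½ + ((2*(3*(1 + 3)))*√x)/6 = -½ + ((2*(3*4))*√x)/6 = -½ + ((2*12)*√x)/6 = -½ + (24*√x)/6 = -½ + 4*√x)
F = -3 + 24*√3 (F = 6*(-½ + 4*√3) = -3 + 24*√3 ≈ 38.569)
(F*T(3))*j = ((-3 + 24*√3)*3)*35 = (-9 + 72*√3)*35 = -315 + 2520*√3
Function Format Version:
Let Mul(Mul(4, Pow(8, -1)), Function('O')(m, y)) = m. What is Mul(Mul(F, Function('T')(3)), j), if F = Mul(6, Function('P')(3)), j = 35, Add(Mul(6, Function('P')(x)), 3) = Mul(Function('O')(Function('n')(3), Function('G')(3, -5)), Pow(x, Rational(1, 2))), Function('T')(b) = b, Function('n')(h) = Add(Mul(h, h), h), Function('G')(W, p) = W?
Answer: Add(-315, Mul(2520, Pow(3, Rational(1, 2)))) ≈ 4049.8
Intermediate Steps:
Function('n')(h) = Add(h, Pow(h, 2)) (Function('n')(h) = Add(Pow(h, 2), h) = Add(h, Pow(h, 2)))
Function('O')(m, y) = Mul(2, m)
Function('P')(x) = Add(Rational(-1, 2), Mul(4, Pow(x, Rational(1, 2)))) (Function('P')(x) = Add(Rational(-1, 2), Mul(Rational(1, 6), Mul(Mul(2, Mul(3, Add(1, 3))), Pow(x, Rational(1, 2))))) = Add(Rational(-1, 2), Mul(Rational(1, 6), Mul(Mul(2, Mul(3, 4)), Pow(x, Rational(1, 2))))) = Add(Rational(-1, 2), Mul(Rational(1, 6), Mul(Mul(2, 12), Pow(x, Rational(1, 2))))) = Add(Rational(-1, 2), Mul(Rational(1, 6), Mul(24, Pow(x, Rational(1, 2))))) = Add(Rational(-1, 2), Mul(4, Pow(x, Rational(1, 2)))))
F = Add(-3, Mul(24, Pow(3, Rational(1, 2)))) (F = Mul(6, Add(Rational(-1, 2), Mul(4, Pow(3, Rational(1, 2))))) = Add(-3, Mul(24, Pow(3, Rational(1, 2)))) ≈ 38.569)
Mul(Mul(F, Function('T')(3)), j) = Mul(Mul(Add(-3, Mul(24, Pow(3, Rational(1, 2)))), 3), 35) = Mul(Add(-9, Mul(72, Pow(3, Rational(1, 2)))), 35) = Add(-315, Mul(2520, Pow(3, Rational(1, 2))))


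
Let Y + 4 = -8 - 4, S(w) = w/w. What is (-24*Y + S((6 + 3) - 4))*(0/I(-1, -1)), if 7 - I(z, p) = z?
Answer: 0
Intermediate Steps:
I(z, p) = 7 - z
S(w) = 1
Y = -16 (Y = -4 + (-8 - 4) = -4 - 12 = -16)
(-24*Y + S((6 + 3) - 4))*(0/I(-1, -1)) = (-24*(-16) + 1)*(0/(7 - 1*(-1))) = (384 + 1)*(0/(7 + 1)) = 385*(0/8) = 385*(0*(1/8)) = 385*0 = 0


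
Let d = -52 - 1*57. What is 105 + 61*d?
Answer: -6544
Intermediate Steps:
d = -109 (d = -52 - 57 = -109)
105 + 61*d = 105 + 61*(-109) = 105 - 6649 = -6544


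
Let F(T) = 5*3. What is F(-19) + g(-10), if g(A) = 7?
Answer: 22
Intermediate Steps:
F(T) = 15
F(-19) + g(-10) = 15 + 7 = 22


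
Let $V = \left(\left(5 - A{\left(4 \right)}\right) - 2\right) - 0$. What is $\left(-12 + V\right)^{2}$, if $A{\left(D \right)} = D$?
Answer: $169$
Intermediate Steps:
$V = -1$ ($V = \left(\left(5 - 4\right) - 2\right) - 0 = \left(\left(5 - 4\right) - 2\right) + 0 = \left(1 - 2\right) + 0 = -1 + 0 = -1$)
$\left(-12 + V\right)^{2} = \left(-12 - 1\right)^{2} = \left(-13\right)^{2} = 169$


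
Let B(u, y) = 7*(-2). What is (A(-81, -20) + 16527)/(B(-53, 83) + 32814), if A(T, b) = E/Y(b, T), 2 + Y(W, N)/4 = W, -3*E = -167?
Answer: 4362961/8659200 ≈ 0.50385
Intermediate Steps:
E = 167/3 (E = -⅓*(-167) = 167/3 ≈ 55.667)
Y(W, N) = -8 + 4*W
A(T, b) = 167/(3*(-8 + 4*b))
B(u, y) = -14
(A(-81, -20) + 16527)/(B(-53, 83) + 32814) = (167/(12*(-2 - 20)) + 16527)/(-14 + 32814) = ((167/12)/(-22) + 16527)/32800 = ((167/12)*(-1/22) + 16527)*(1/32800) = (-167/264 + 16527)*(1/32800) = (4362961/264)*(1/32800) = 4362961/8659200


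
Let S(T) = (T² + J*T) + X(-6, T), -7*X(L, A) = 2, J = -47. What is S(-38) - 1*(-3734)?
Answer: 48746/7 ≈ 6963.7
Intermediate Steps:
X(L, A) = -2/7 (X(L, A) = -⅐*2 = -2/7)
S(T) = -2/7 + T² - 47*T (S(T) = (T² - 47*T) - 2/7 = -2/7 + T² - 47*T)
S(-38) - 1*(-3734) = (-2/7 + (-38)² - 47*(-38)) - 1*(-3734) = (-2/7 + 1444 + 1786) + 3734 = 22608/7 + 3734 = 48746/7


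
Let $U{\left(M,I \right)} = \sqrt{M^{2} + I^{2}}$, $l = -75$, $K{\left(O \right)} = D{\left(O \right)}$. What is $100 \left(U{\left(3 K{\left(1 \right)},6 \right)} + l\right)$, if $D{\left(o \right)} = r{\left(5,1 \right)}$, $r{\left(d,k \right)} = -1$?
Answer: $-7500 + 300 \sqrt{5} \approx -6829.2$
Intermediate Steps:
$D{\left(o \right)} = -1$
$K{\left(O \right)} = -1$
$U{\left(M,I \right)} = \sqrt{I^{2} + M^{2}}$
$100 \left(U{\left(3 K{\left(1 \right)},6 \right)} + l\right) = 100 \left(\sqrt{6^{2} + \left(3 \left(-1\right)\right)^{2}} - 75\right) = 100 \left(\sqrt{36 + \left(-3\right)^{2}} - 75\right) = 100 \left(\sqrt{36 + 9} - 75\right) = 100 \left(\sqrt{45} - 75\right) = 100 \left(3 \sqrt{5} - 75\right) = 100 \left(-75 + 3 \sqrt{5}\right) = -7500 + 300 \sqrt{5}$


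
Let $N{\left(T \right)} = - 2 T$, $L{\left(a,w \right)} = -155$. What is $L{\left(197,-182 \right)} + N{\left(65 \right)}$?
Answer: $-285$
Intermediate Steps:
$L{\left(197,-182 \right)} + N{\left(65 \right)} = -155 - 130 = -285$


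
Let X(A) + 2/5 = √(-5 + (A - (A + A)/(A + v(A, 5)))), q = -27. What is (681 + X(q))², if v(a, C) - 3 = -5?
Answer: 335807311/725 + 6806*I*√28478/145 ≈ 4.6318e+5 + 7921.0*I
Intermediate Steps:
v(a, C) = -2 (v(a, C) = 3 - 5 = -2)
X(A) = -⅖ + √(-5 + A - 2*A/(-2 + A)) (X(A) = -⅖ + √(-5 + (A - (A + A)/(A - 2))) = -⅖ + √(-5 + (A - 2*A/(-2 + A))) = -⅖ + √(-5 + A - 2*A/(-2 + A)))
(681 + X(q))² = (681 + (-⅖ + √((10 + (-27)² - 9*(-27))/(-2 - 27))))² = (681 + (-⅖ + √((10 + 729 + 243)/(-29))))² = (681 + (-⅖ + √(-1/29*982)))² = (681 + (-⅖ + √(-982/29)))² = (681 + (-⅖ + I*√28478/29))² = (3403/5 + I*√28478/29)²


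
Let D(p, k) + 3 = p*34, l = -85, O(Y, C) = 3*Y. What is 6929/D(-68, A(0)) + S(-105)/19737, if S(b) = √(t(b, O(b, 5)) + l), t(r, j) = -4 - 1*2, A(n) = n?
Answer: -6929/2315 + I*√91/19737 ≈ -2.9931 + 0.00048333*I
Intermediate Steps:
t(r, j) = -6 (t(r, j) = -4 - 2 = -6)
D(p, k) = -3 + 34*p (D(p, k) = -3 + p*34 = -3 + 34*p)
S(b) = I*√91 (S(b) = √(-6 - 85) = √(-91) = I*√91)
6929/D(-68, A(0)) + S(-105)/19737 = 6929/(-3 + 34*(-68)) + (I*√91)/19737 = 6929/(-3 - 2312) + (I*√91)*(1/19737) = 6929/(-2315) + I*√91/19737 = 6929*(-1/2315) + I*√91/19737 = -6929/2315 + I*√91/19737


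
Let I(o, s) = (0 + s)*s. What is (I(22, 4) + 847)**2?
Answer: 744769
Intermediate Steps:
I(o, s) = s**2 (I(o, s) = s*s = s**2)
(I(22, 4) + 847)**2 = (4**2 + 847)**2 = (16 + 847)**2 = 863**2 = 744769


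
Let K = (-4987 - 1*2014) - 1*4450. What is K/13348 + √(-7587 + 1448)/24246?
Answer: -11451/13348 + I*√6139/24246 ≈ -0.85788 + 0.0032315*I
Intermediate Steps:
K = -11451 (K = (-4987 - 2014) - 4450 = -7001 - 4450 = -11451)
K/13348 + √(-7587 + 1448)/24246 = -11451/13348 + √(-7587 + 1448)/24246 = -11451*1/13348 + √(-6139)*(1/24246) = -11451/13348 + (I*√6139)*(1/24246) = -11451/13348 + I*√6139/24246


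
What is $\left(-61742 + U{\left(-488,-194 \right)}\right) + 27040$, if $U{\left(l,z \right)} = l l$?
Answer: $203442$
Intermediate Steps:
$U{\left(l,z \right)} = l^{2}$
$\left(-61742 + U{\left(-488,-194 \right)}\right) + 27040 = \left(-61742 + \left(-488\right)^{2}\right) + 27040 = \left(-61742 + 238144\right) + 27040 = 176402 + 27040 = 203442$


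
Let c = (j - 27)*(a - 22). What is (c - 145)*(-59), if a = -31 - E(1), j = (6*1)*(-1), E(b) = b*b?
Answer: -96583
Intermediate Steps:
E(b) = b²
j = -6 (j = 6*(-1) = -6)
a = -32 (a = -31 - 1*1² = -31 - 1*1 = -31 - 1 = -32)
c = 1782 (c = (-6 - 27)*(-32 - 22) = -33*(-54) = 1782)
(c - 145)*(-59) = (1782 - 145)*(-59) = 1637*(-59) = -96583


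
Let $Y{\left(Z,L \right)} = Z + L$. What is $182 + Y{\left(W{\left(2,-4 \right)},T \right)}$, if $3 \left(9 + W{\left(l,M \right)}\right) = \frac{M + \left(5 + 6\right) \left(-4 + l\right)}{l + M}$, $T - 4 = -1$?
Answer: $\frac{541}{3} \approx 180.33$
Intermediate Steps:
$T = 3$ ($T = 4 - 1 = 3$)
$W{\left(l,M \right)} = -9 + \frac{-44 + M + 11 l}{3 \left(M + l\right)}$ ($W{\left(l,M \right)} = -9 + \frac{\left(M + \left(5 + 6\right) \left(-4 + l\right)\right) \frac{1}{l + M}}{3} = -9 + \frac{\left(M + 11 \left(-4 + l\right)\right) \frac{1}{M + l}}{3} = -9 + \frac{\left(M + \left(-44 + 11 l\right)\right) \frac{1}{M + l}}{3} = -9 + \frac{\left(-44 + M + 11 l\right) \frac{1}{M + l}}{3} = -9 + \frac{\frac{1}{M + l} \left(-44 + M + 11 l\right)}{3} = -9 + \frac{-44 + M + 11 l}{3 \left(M + l\right)}$)
$Y{\left(Z,L \right)} = L + Z$
$182 + Y{\left(W{\left(2,-4 \right)},T \right)} = 182 + \left(3 + \frac{2 \left(-22 - -52 - 16\right)}{3 \left(-4 + 2\right)}\right) = 182 + \left(3 + \frac{2 \left(-22 + 52 - 16\right)}{3 \left(-2\right)}\right) = 182 + \left(3 + \frac{2}{3} \left(- \frac{1}{2}\right) 14\right) = 182 + \left(3 - \frac{14}{3}\right) = 182 - \frac{5}{3} = \frac{541}{3}$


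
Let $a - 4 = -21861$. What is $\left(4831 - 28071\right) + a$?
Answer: $-45097$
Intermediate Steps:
$a = -21857$ ($a = 4 - 21861 = -21857$)
$\left(4831 - 28071\right) + a = \left(4831 - 28071\right) - 21857 = -23240 - 21857 = -45097$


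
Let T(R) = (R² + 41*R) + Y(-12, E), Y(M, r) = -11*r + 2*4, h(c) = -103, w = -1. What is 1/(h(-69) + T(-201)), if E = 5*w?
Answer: 1/32120 ≈ 3.1133e-5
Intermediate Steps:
E = -5 (E = 5*(-1) = -5)
Y(M, r) = 8 - 11*r (Y(M, r) = -11*r + 8 = 8 - 11*r)
T(R) = 63 + R² + 41*R (T(R) = (R² + 41*R) + (8 - 11*(-5)) = (R² + 41*R) + (8 + 55) = (R² + 41*R) + 63 = 63 + R² + 41*R)
1/(h(-69) + T(-201)) = 1/(-103 + (63 + (-201)² + 41*(-201))) = 1/(-103 + (63 + 40401 - 8241)) = 1/(-103 + 32223) = 1/32120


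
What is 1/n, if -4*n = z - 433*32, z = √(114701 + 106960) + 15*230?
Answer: 3784/9823925 + 12*√24629/108063175 ≈ 0.00040261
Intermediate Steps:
z = 3450 + 3*√24629 (z = √221661 + 3450 = 3*√24629 + 3450 = 3450 + 3*√24629 ≈ 3920.8)
n = 5203/2 - 3*√24629/4 (n = -((3450 + 3*√24629) - 433*32)/4 = -((3450 + 3*√24629) - 13856)/4 = -(-10406 + 3*√24629)/4 = 5203/2 - 3*√24629/4 ≈ 2483.8)
1/n = 1/(5203/2 - 3*√24629/4)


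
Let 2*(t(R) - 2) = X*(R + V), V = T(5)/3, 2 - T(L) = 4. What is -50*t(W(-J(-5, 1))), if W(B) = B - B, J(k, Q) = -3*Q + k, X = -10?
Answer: -800/3 ≈ -266.67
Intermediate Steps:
T(L) = -2 (T(L) = 2 - 1*4 = 2 - 4 = -2)
J(k, Q) = k - 3*Q
V = -2/3 ≈ -0.66667
W(B) = 0
t(R) = 16/3 - 5*R (t(R) = 2 + (-10*(R - 2/3))/2 = 2 + (-10*(-2/3 + R))/2 = 2 + (20/3 - 10*R)/2 = 2 + (10/3 - 5*R) = 16/3 - 5*R)
-50*t(W(-J(-5, 1))) = -50*(16/3 - 5*0) = -50*(16/3 + 0) = -50*16/3 = -800/3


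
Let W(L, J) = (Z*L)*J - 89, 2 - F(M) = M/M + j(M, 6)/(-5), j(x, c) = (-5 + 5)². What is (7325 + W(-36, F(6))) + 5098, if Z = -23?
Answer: 13162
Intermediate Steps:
j(x, c) = 0 (j(x, c) = 0² = 0)
F(M) = 1 (F(M) = 2 - (M/M + 0/(-5)) = 2 - (1 + 0*(-⅕)) = 2 - (1 + 0) = 2 - 1*1 = 2 - 1 = 1)
W(L, J) = -89 - 23*J*L (W(L, J) = (-23*L)*J - 89 = -23*J*L - 89 = -89 - 23*J*L)
(7325 + W(-36, F(6))) + 5098 = (7325 + (-89 - 23*1*(-36))) + 5098 = (7325 + (-89 + 828)) + 5098 = (7325 + 739) + 5098 = 8064 + 5098 = 13162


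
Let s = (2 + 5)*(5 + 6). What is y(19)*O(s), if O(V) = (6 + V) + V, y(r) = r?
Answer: 3040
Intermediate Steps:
s = 77 (s = 7*11 = 77)
O(V) = 6 + 2*V
y(19)*O(s) = 19*(6 + 2*77) = 19*(6 + 154) = 19*160 = 3040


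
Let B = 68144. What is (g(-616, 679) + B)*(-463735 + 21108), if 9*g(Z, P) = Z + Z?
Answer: -270916052128/9 ≈ -3.0102e+10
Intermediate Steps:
g(Z, P) = 2*Z/9 (g(Z, P) = (Z + Z)/9 = (2*Z)/9 = 2*Z/9)
(g(-616, 679) + B)*(-463735 + 21108) = ((2/9)*(-616) + 68144)*(-463735 + 21108) = (-1232/9 + 68144)*(-442627) = (612064/9)*(-442627) = -270916052128/9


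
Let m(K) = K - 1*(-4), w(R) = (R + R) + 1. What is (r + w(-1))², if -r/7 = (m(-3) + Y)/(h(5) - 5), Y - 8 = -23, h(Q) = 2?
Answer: 10201/9 ≈ 1133.4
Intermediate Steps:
Y = -15 (Y = 8 - 23 = -15)
w(R) = 1 + 2*R (w(R) = 2*R + 1 = 1 + 2*R)
m(K) = 4 + K (m(K) = K + 4 = 4 + K)
r = -98/3 (r = -7*((4 - 3) - 15)/(2 - 5) = -7*(1 - 15)/(-3) = -(-98)*(-1)/3 = -7*14/3 = -98/3 ≈ -32.667)
(r + w(-1))² = (-98/3 + (1 + 2*(-1)))² = (-98/3 + (1 - 2))² = (-98/3 - 1)² = (-101/3)² = 10201/9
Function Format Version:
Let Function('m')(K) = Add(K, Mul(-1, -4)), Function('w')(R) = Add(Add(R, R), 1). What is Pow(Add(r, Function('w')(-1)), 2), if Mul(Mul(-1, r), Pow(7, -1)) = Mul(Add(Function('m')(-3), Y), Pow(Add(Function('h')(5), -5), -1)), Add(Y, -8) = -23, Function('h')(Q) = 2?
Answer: Rational(10201, 9) ≈ 1133.4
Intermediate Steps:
Y = -15 (Y = Add(8, -23) = -15)
Function('w')(R) = Add(1, Mul(2, R)) (Function('w')(R) = Add(Mul(2, R), 1) = Add(1, Mul(2, R)))
Function('m')(K) = Add(4, K) (Function('m')(K) = Add(K, 4) = Add(4, K))
r = Rational(-98, 3) (r = Mul(-7, Mul(Add(Add(4, -3), -15), Pow(Add(2, -5), -1))) = Mul(-7, Mul(Add(1, -15), Pow(-3, -1))) = Mul(-7, Mul(-14, Rational(-1, 3))) = Mul(-7, Rational(14, 3)) = Rational(-98, 3) ≈ -32.667)
Pow(Add(r, Function('w')(-1)), 2) = Pow(Add(Rational(-98, 3), Add(1, Mul(2, -1))), 2) = Pow(Add(Rational(-98, 3), Add(1, -2)), 2) = Pow(Add(Rational(-98, 3), -1), 2) = Pow(Rational(-101, 3), 2) = Rational(10201, 9)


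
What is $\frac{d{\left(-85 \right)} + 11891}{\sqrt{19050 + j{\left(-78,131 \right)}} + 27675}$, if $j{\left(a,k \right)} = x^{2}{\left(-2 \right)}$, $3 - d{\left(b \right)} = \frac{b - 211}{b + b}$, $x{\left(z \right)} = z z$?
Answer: $\frac{5595010470}{13020071503} - \frac{1010842 \sqrt{19066}}{65100357515} \approx 0.42758$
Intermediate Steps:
$x{\left(z \right)} = z^{2}$
$d{\left(b \right)} = 3 - \frac{-211 + b}{2 b}$ ($d{\left(b \right)} = 3 - \frac{b - 211}{b + b} = 3 - \frac{-211 + b}{2 b}$)
$j{\left(a,k \right)} = 16$ ($j{\left(a,k \right)} = \left(\left(-2\right)^{2}\right)^{2} = 4^{2} = 16$)
$\frac{d{\left(-85 \right)} + 11891}{\sqrt{19050 + j{\left(-78,131 \right)}} + 27675} = \frac{\frac{211 + 5 \left(-85\right)}{2 \left(-85\right)} + 11891}{\sqrt{19050 + 16} + 27675} = \frac{\frac{1}{2} \left(- \frac{1}{85}\right) \left(211 - 425\right) + 11891}{\sqrt{19066} + 27675} = \frac{\frac{1}{2} \left(- \frac{1}{85}\right) \left(-214\right) + 11891}{27675 + \sqrt{19066}} = \frac{\frac{107}{85} + 11891}{27675 + \sqrt{19066}} = \frac{1010842}{85 \left(27675 + \sqrt{19066}\right)}$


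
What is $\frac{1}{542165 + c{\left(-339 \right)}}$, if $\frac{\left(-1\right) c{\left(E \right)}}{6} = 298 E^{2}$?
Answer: $- \frac{1}{204936583} \approx -4.8796 \cdot 10^{-9}$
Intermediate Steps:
$c{\left(E \right)} = - 1788 E^{2}$ ($c{\left(E \right)} = - 6 \cdot 298 E^{2} = - 1788 E^{2}$)
$\frac{1}{542165 + c{\left(-339 \right)}} = \frac{1}{542165 - 1788 \left(-339\right)^{2}} = \frac{1}{542165 - 205478748} = \frac{1}{-204936583} = - \frac{1}{204936583}$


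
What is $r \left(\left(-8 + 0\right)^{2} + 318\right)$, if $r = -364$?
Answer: $-139048$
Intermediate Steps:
$r \left(\left(-8 + 0\right)^{2} + 318\right) = - 364 \left(\left(-8 + 0\right)^{2} + 318\right) = - 364 \left(\left(-8\right)^{2} + 318\right) = - 364 \left(64 + 318\right) = \left(-364\right) 382 = -139048$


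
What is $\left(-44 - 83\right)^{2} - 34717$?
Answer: $-18588$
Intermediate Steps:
$\left(-44 - 83\right)^{2} - 34717 = \left(-127\right)^{2} - 34717 = 16129 - 34717 = -18588$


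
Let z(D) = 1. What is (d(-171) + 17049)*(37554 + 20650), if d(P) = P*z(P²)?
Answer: 982367112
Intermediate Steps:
d(P) = P (d(P) = P*1 = P)
(d(-171) + 17049)*(37554 + 20650) = (-171 + 17049)*(37554 + 20650) = 16878*58204 = 982367112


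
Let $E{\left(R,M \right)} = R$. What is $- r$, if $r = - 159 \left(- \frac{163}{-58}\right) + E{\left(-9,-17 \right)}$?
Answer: $\frac{26439}{58} \approx 455.84$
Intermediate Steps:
$r = - \frac{26439}{58}$ ($r = - 159 \left(- \frac{163}{-58}\right) - 9 = - 159 \left(\left(-163\right) \left(- \frac{1}{58}\right)\right) - 9 = \left(-159\right) \frac{163}{58} - 9 = - \frac{25917}{58} - 9 = - \frac{26439}{58} \approx -455.84$)
$- r = \left(-1\right) \left(- \frac{26439}{58}\right) = \frac{26439}{58}$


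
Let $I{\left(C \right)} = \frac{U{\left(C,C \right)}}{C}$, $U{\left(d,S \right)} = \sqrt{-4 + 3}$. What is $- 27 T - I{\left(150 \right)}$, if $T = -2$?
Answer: $54 - \frac{i}{150} \approx 54.0 - 0.0066667 i$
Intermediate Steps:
$U{\left(d,S \right)} = i$ ($U{\left(d,S \right)} = \sqrt{-1} = i$)
$I{\left(C \right)} = \frac{i}{C}$
$- 27 T - I{\left(150 \right)} = \left(-27\right) \left(-2\right) - \frac{i}{150} = 54 - i \frac{1}{150} = 54 - \frac{i}{150}$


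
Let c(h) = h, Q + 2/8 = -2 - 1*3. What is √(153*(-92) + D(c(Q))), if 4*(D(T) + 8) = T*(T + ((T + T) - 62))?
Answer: I*√894845/8 ≈ 118.25*I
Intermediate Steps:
Q = -21/4 (Q = -¼ + (-2 - 1*3) = -¼ + (-2 - 3) = -¼ - 5 = -21/4 ≈ -5.2500)
D(T) = -8 + T*(-62 + 3*T)/4 (D(T) = -8 + (T*(T + ((T + T) - 62)))/4 = -8 + (T*(T + (2*T - 62)))/4 = -8 + (T*(T + (-62 + 2*T)))/4 = -8 + (T*(-62 + 3*T))/4 = -8 + T*(-62 + 3*T)/4)
√(153*(-92) + D(c(Q))) = √(153*(-92) + (-8 - 31/2*(-21/4) + 3*(-21/4)²/4)) = √(-14076 + (-8 + 651/8 + (¾)*(441/16))) = √(-14076 + (-8 + 651/8 + 1323/64)) = √(-14076 + 6019/64) = √(-894845/64) = I*√894845/8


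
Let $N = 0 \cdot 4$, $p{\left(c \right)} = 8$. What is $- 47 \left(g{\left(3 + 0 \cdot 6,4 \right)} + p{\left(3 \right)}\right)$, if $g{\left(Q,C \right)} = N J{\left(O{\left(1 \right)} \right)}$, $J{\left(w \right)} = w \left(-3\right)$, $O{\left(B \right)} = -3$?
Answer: $-376$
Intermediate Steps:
$J{\left(w \right)} = - 3 w$
$N = 0$
$g{\left(Q,C \right)} = 0$ ($g{\left(Q,C \right)} = 0 \left(\left(-3\right) \left(-3\right)\right) = 0 \cdot 9 = 0$)
$- 47 \left(g{\left(3 + 0 \cdot 6,4 \right)} + p{\left(3 \right)}\right) = - 47 \left(0 + 8\right) = \left(-47\right) 8 = -376$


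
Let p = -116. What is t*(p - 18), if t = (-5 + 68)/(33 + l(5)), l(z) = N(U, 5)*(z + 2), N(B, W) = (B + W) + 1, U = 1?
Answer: -4221/41 ≈ -102.95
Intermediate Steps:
N(B, W) = 1 + B + W
l(z) = 14 + 7*z (l(z) = (1 + 1 + 5)*(z + 2) = 7*(2 + z) = 14 + 7*z)
t = 63/82 (t = (-5 + 68)/(33 + (14 + 7*5)) = 63/(33 + (14 + 35)) = 63/(33 + 49) = 63/82 ≈ 0.76829)
t*(p - 18) = 63*(-116 - 18)/82 = (63/82)*(-134) = -4221/41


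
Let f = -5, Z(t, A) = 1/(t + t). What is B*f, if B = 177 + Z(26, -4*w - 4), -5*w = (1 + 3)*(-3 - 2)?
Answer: -46025/52 ≈ -885.10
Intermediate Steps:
w = 4 (w = -(1 + 3)*(-3 - 2)/5 = -4*(-5)/5 = -⅕*(-20) = 4)
Z(t, A) = 1/(2*t)
B = 9205/52 (B = 177 + (½)/26 = 177 + (½)*(1/26) = 177 + 1/52 = 9205/52 ≈ 177.02)
B*f = (9205/52)*(-5) = -46025/52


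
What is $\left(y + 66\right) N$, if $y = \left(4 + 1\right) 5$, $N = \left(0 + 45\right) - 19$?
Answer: $2366$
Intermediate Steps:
$N = 26$ ($N = 45 - 19 = 26$)
$y = 25$ ($y = 5 \cdot 5 = 25$)
$\left(y + 66\right) N = \left(25 + 66\right) 26 = 91 \cdot 26 = 2366$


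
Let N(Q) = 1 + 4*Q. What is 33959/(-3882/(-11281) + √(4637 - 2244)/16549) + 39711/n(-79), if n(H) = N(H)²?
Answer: 1924443252070097715827791/19499538823612395975 - 71519068174638851*√2393/4126886523515851 ≈ 97844.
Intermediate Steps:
n(H) = (1 + 4*H)²
33959/(-3882/(-11281) + √(4637 - 2244)/16549) + 39711/n(-79) = 33959/(-3882/(-11281) + √(4637 - 2244)/16549) + 39711/((1 + 4*(-79))²) = 33959/(-3882*(-1/11281) + √2393*(1/16549)) + 39711/((1 - 316)²) = 33959/(3882/11281 + √2393/16549) + 39711/((-315)²) = 33959/(3882/11281 + √2393/16549) + 39711/99225 = 33959/(3882/11281 + √2393/16549) + 39711*(1/99225) = 33959/(3882/11281 + √2393/16549) + 1891/4725 = 1891/4725 + 33959/(3882/11281 + √2393/16549)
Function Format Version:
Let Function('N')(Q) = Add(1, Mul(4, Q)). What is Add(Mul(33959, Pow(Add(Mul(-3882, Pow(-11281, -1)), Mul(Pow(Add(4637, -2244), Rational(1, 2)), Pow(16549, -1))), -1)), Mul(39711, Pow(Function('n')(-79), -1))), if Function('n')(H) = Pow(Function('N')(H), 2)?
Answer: Add(Rational(1924443252070097715827791, 19499538823612395975), Mul(Rational(-71519068174638851, 4126886523515851), Pow(2393, Rational(1, 2)))) ≈ 97844.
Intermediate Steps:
Function('n')(H) = Pow(Add(1, Mul(4, H)), 2)
Add(Mul(33959, Pow(Add(Mul(-3882, Pow(-11281, -1)), Mul(Pow(Add(4637, -2244), Rational(1, 2)), Pow(16549, -1))), -1)), Mul(39711, Pow(Function('n')(-79), -1))) = Add(Mul(33959, Pow(Add(Mul(-3882, Pow(-11281, -1)), Mul(Pow(Add(4637, -2244), Rational(1, 2)), Pow(16549, -1))), -1)), Mul(39711, Pow(Pow(Add(1, Mul(4, -79)), 2), -1))) = Add(Mul(33959, Pow(Add(Mul(-3882, Rational(-1, 11281)), Mul(Pow(2393, Rational(1, 2)), Rational(1, 16549))), -1)), Mul(39711, Pow(Pow(Add(1, -316), 2), -1))) = Add(Mul(33959, Pow(Add(Rational(3882, 11281), Mul(Rational(1, 16549), Pow(2393, Rational(1, 2)))), -1)), Mul(39711, Pow(Pow(-315, 2), -1))) = Add(Mul(33959, Pow(Add(Rational(3882, 11281), Mul(Rational(1, 16549), Pow(2393, Rational(1, 2)))), -1)), Mul(39711, Pow(99225, -1))) = Add(Mul(33959, Pow(Add(Rational(3882, 11281), Mul(Rational(1, 16549), Pow(2393, Rational(1, 2)))), -1)), Mul(39711, Rational(1, 99225))) = Add(Mul(33959, Pow(Add(Rational(3882, 11281), Mul(Rational(1, 16549), Pow(2393, Rational(1, 2)))), -1)), Rational(1891, 4725)) = Add(Rational(1891, 4725), Mul(33959, Pow(Add(Rational(3882, 11281), Mul(Rational(1, 16549), Pow(2393, Rational(1, 2)))), -1)))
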